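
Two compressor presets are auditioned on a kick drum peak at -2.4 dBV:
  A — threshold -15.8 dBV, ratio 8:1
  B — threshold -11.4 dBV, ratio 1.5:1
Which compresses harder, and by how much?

A: GR = 13.4 − 13.4/8 = 11.725 dB.
B: GR = 9 − 9/1.5 = 3 dB.
A applies 8.725 dB more gain reduction.

A, by 8.725 dB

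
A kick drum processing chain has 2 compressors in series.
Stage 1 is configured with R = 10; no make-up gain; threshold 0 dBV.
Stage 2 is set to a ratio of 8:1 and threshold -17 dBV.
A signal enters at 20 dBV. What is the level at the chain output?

-14.625 dBV

Stage 1: 20 dBV is 20 dB over 0 dBV; at 10:1 that becomes 2 dB over, giving 2 dBV.
Stage 2: 2 dBV is 19 dB over -17 dBV; at 8:1 that becomes 2.375 dB over, giving -14.625 dBV.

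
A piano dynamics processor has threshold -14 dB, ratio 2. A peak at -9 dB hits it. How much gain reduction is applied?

2.5 dB

The signal is 5 dB above threshold.
After 2:1 compression the overshoot becomes 5/2 = 2.5 dB.
Gain reduction = 5 − 2.5 = 2.5 dB.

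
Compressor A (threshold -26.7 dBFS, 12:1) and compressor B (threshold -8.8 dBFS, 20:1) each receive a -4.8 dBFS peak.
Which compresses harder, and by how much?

A: 21.9 dB over, compressed to 1.825 dB over, so 20.075 dB of GR.
B: 4 dB over, compressed to 0.2 dB over, so 3.8 dB of GR.
A reduces 16.275 dB more.

A, by 16.275 dB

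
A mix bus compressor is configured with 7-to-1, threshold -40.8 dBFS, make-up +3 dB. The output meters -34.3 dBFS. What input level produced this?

Remove make-up: -34.3 − 3 = -37.3 dBFS.
The compressed level sits -37.3 − (-40.8) = 3.5 dB over threshold.
Before 7:1 compression the overshoot was 3.5 × 7 = 24.5 dB, so input = -40.8 + 24.5 = -16.3 dBFS.

-16.3 dBFS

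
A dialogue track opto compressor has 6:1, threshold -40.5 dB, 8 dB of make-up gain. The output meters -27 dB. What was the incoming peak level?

-7.5 dB

Before make-up, the level was -27 − 8 = -35 dB.
That's 5.5 dB above the -40.5 dB threshold.
Undo the ratio: input overshoot = 5.5 × 6 = 33 dB, giving input = -7.5 dB.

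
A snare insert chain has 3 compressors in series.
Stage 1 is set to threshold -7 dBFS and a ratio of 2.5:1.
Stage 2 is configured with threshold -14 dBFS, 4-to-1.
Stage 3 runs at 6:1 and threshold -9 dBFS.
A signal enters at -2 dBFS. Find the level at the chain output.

Stage 1: -2 dBFS is 5 dB over -7 dBFS; at 2.5:1 that becomes 2 dB over, giving -5 dBFS.
Stage 2: overshoot 9 dB → 9/4 = 2.25 dB → -11.75 dBFS.
Stage 3: -11.75 dBFS ≤ -9 dBFS, so stage 3 doesn't engage; output -11.75 dBFS.

-11.75 dBFS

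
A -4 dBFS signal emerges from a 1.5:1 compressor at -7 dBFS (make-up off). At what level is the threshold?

-13 dBFS

Input is 9 dB above T (since output overshoot × R = input overshoot: (-7 − T)·1.5 = -4 − T gives T = -13 dBFS).
Check: -13 + (-4 − (-13))/1.5 = -13 + 6 = -7 dBFS. ✓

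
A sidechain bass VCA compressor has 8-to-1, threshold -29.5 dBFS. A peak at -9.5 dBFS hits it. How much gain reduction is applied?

17.5 dB

Overshoot = -9.5 − (-29.5) = 20 dB.
At 8:1, output sits 20/8 = 2.5 dB above threshold.
Gain reduction = 20 − 2.5 = 17.5 dB.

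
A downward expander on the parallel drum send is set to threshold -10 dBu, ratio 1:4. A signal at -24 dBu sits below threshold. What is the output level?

-66 dBu

The input is 14 dB below the -10 dBu threshold.
A 1:4 expander multiplies undershoot by 4: 14 × 4 = 56 dB below threshold.
Output = -10 − 56 = -66 dBu.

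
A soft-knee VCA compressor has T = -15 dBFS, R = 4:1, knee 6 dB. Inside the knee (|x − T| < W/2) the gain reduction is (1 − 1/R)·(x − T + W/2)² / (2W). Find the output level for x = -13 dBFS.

x − T + W/2 = -13 − (-15) + 3 = 5.
GR = (1 − 1/4) × 5² / 12 = 0.75 × 25 / 12 = 1.5625 dB.
Output = -13 − 1.5625 = -14.5625 dBFS.

-14.5625 dBFS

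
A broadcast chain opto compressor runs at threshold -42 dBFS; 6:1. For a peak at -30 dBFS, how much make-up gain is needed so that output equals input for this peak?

10 dB

Overshoot 12 dB → 12/6 = 2 dB after compression, so the compressed level is -42 + 2 = -40 dBFS.
Make-up = target − compressed = -30 − (-40) = 10 dB.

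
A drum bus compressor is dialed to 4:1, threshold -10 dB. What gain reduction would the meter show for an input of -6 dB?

3 dB

Overshoot = -6 − (-10) = 4 dB.
At 4:1, output sits 4/4 = 1 dB above threshold.
Gain reduction = 4 − 1 = 3 dB.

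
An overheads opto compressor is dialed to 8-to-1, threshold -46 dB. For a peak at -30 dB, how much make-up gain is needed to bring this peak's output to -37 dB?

7 dB

Without make-up, output = threshold + overshoot/8 = -46 + 2 = -44 dB.
Gap to target: 7 dB.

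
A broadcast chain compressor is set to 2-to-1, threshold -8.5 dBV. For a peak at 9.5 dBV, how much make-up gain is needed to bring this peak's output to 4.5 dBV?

Overshoot 18 dB → 18/2 = 9 dB after compression, so the compressed level is -8.5 + 9 = 0.5 dBV.
Make-up = target − compressed = 4.5 − 0.5 = 4 dB.

4 dB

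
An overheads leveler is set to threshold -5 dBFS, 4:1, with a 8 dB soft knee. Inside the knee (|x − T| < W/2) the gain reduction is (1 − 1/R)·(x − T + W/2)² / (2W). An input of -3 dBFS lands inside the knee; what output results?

-4.6875 dBFS

x − T + W/2 = -3 − (-5) + 4 = 6.
GR = (1 − 1/4) × 6² / 16 = 0.75 × 36 / 16 = 1.6875 dB.
Output = -3 − 1.6875 = -4.6875 dBFS.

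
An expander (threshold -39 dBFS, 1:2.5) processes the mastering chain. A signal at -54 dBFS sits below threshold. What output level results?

-76.5 dBFS

Undershoot = (-39) − (-54) = 15 dB.
At 1:2.5, that expands to 37.5 dB under threshold.
Output = -39 − 37.5 = -76.5 dBFS.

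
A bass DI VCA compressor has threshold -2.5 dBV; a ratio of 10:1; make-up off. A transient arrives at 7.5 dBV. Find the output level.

-1.5 dBV

7.5 dBV sits 10 dB over threshold.
At 10:1 the overshoot is divided by 10, leaving 1 dB above threshold.
That puts the output at -1.5 dBV.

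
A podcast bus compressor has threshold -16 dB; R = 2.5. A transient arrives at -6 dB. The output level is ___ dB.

-12 dB

Overshoot: -6 − (-16) = 10 dB.
At 2.5:1 the overshoot is divided by 2.5, leaving 4 dB above threshold.
That puts the output at -12 dB.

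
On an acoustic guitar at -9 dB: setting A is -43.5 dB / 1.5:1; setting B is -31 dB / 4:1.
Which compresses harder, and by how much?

B, by 5 dB

A: GR = 34.5 − 34.5/1.5 = 11.5 dB.
B: GR = 22 − 22/4 = 16.5 dB.
B applies 5 dB more gain reduction.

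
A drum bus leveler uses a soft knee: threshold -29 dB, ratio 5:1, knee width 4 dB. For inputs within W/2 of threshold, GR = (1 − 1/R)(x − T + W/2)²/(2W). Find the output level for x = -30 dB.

x − T + W/2 = -30 − (-29) + 2 = 1.
GR = (1 − 1/5) × 1² / 8 = 0.8 × 1 / 8 = 0.1 dB.
Output = -30 − 0.1 = -30.1 dB.

-30.1 dB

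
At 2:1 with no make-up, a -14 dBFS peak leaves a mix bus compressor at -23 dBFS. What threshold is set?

-32 dBFS

Gain reduction = -14 − (-23) = 9 dB; output overshoot = GR / (R − 1) = 9 / 1 = 9 dB.
Threshold = output − output overshoot = -23 − 9 = -32 dBFS.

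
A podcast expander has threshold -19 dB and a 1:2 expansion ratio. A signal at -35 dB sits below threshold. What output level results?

-51 dB

Below threshold, a 1:2 expander applies gain = (2−1)×(T − x) of attenuation.
(2−1) × 16 = 16 dB, so output = -35 − 16 = -51 dB.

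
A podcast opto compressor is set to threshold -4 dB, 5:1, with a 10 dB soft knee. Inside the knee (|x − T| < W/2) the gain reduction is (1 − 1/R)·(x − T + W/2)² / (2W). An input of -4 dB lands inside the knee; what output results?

x − T + W/2 = -4 − (-4) + 5 = 5.
GR = (1 − 1/5) × 5² / 20 = 0.8 × 25 / 20 = 1 dB.
Output = -4 − 1 = -5 dB.

-5 dB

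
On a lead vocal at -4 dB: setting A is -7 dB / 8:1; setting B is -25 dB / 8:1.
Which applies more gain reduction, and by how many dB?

B, by 15.75 dB

A: 3 dB over, compressed to 0.375 dB over, so 2.625 dB of GR.
B: 21 dB over, compressed to 2.625 dB over, so 18.375 dB of GR.
Difference: 15.75 dB in favour of B.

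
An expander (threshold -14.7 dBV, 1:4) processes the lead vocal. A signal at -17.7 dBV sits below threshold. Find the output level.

-26.7 dBV

Below threshold, a 1:4 expander applies gain = (4−1)×(T − x) of attenuation.
(4−1) × 3 = 9 dB, so output = -17.7 − 9 = -26.7 dBV.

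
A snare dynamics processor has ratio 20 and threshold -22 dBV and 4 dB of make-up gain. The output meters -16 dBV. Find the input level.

18 dBV

Stripping the +4 dB make-up gives -20 dBV at the gain stage.
Post-compression overshoot = -20 − (-22) = 2 dB.
Undo the ratio: input overshoot = 2 × 20 = 40 dB, giving input = 18 dBV.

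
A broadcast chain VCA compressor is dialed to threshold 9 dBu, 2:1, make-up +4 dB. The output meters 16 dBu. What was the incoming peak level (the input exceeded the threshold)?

Stripping the +4 dB make-up gives 12 dBu at the gain stage.
That's 3 dB above the 9 dBu threshold.
Input overshoot = R × output overshoot = 6 dB → input = 9 + 6 = 15 dBu.

15 dBu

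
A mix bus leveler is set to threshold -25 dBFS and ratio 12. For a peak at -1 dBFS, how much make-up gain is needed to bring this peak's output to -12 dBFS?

11 dB

Overshoot 24 dB → 24/12 = 2 dB after compression, so the compressed level is -25 + 2 = -23 dBFS.
Make-up = target − compressed = -12 − (-23) = 11 dB.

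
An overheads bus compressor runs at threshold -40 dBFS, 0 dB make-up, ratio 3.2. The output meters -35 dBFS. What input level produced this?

The compressed level sits -35 − (-40) = 5 dB over threshold.
Input overshoot = R × output overshoot = 16 dB → input = -40 + 16 = -24 dBFS.

-24 dBFS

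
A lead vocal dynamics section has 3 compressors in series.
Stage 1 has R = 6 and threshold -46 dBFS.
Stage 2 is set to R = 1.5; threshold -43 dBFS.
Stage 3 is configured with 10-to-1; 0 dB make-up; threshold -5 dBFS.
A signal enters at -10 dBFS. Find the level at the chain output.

-41 dBFS

Stage 1: -10 dBFS is 36 dB over -46 dBFS; at 6:1 that becomes 6 dB over, giving -40 dBFS.
Stage 2: overshoot 3 dB → 3/1.5 = 2 dB → -41 dBFS.
Stage 3: -41 dBFS is at or below the -5 dBFS threshold — no compression; output -41 dBFS.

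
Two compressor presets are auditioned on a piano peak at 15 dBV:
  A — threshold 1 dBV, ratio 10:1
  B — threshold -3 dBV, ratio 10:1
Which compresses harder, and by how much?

B, by 3.6 dB

A: overshoot 14 dB → output overshoot 1.4 dB → GR 12.6 dB.
B: overshoot 18 dB → output overshoot 1.8 dB → GR 16.2 dB.
B reduces 3.6 dB more.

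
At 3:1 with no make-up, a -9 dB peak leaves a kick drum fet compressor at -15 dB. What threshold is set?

Let T be the threshold. Output overshoot = (input overshoot)/R, so -15 − T = (-9 − T)/3.
3·(-15 − T) = -9 − T → 2·T = -45 − (-9) = -36.
T = -36/2 = -18 dB.

-18 dB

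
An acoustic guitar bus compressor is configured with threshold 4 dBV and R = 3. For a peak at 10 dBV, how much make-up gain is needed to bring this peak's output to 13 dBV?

Overshoot 6 dB → 6/3 = 2 dB after compression, so the compressed level is 4 + 2 = 6 dBV.
Make-up = target − compressed = 13 − 6 = 7 dB.

7 dB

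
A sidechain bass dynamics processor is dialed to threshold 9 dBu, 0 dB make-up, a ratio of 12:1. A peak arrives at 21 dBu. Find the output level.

21 dBu sits 12 dB over threshold.
12:1 compression reduces that to 12/12 = 1 dB over.
So the level is 9 + 1 = 10 dBu.

10 dBu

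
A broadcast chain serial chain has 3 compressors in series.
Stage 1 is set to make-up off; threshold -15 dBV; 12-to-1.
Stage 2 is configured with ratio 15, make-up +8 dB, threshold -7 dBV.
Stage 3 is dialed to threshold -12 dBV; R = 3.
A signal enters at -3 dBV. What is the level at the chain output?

Stage 1: 12 dB above -15 dBV, reduced 12:1 to 1 dB above → -14 dBV.
Stage 2: -14 dBV ≤ -7 dBV, so stage 2 doesn't engage; make-up brings it to -6 dBV.
Stage 3: -6 dBV is 6 dB over -12 dBV; at 3:1 that becomes 2 dB over, giving -10 dBV.

-10 dBV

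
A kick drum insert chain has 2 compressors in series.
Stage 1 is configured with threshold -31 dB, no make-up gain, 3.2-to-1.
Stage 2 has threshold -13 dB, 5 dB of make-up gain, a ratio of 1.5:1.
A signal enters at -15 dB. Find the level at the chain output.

Stage 1: overshoot 16 dB → 16/3.2 = 5 dB → -26 dB.
Stage 2: -26 dB is at or below the -13 dB threshold — no compression; make-up brings it to -21 dB.

-21 dB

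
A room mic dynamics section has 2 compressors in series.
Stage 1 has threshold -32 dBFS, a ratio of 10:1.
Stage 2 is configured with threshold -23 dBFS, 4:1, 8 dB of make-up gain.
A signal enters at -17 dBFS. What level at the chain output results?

-22.5 dBFS

Stage 1: -17 dBFS is 15 dB over -32 dBFS; at 10:1 that becomes 1.5 dB over, giving -30.5 dBFS.
Stage 2: -30.5 dBFS is at or below the -23 dBFS threshold — no compression; make-up brings it to -22.5 dBFS.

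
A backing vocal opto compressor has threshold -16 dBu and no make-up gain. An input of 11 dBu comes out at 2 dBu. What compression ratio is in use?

1.5:1

Input overshoot = 11 − (-16) = 27 dB; output overshoot = 2 − (-16) = 18 dB.
Ratio = 27 / 18 = 1.5.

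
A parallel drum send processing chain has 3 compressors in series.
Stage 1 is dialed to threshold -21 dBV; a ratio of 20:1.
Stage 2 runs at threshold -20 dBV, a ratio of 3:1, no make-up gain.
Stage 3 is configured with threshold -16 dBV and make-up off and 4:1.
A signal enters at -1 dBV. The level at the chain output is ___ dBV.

-20 dBV

Stage 1: -1 dBV is 20 dB over -21 dBV; at 20:1 that becomes 1 dB over, giving -20 dBV.
Stage 2: -20 dBV ≤ -20 dBV, so stage 2 doesn't engage; output -20 dBV.
Stage 3: -20 dBV ≤ -16 dBV, so stage 3 doesn't engage; output -20 dBV.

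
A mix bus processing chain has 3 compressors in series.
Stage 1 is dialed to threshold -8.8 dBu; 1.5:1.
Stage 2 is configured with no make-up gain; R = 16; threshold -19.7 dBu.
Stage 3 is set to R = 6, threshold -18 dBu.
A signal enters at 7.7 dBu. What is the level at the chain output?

Stage 1: 7.7 dBu is 16.5 dB over -8.8 dBu; at 1.5:1 that becomes 11 dB over, giving 2.2 dBu.
Stage 2: overshoot 21.9 dB → 21.9/16 = 1.36875 dB → -18.33125 dBu.
Stage 3: -18.33125 dBu is at or below the -18 dBu threshold — no compression; output -18.33125 dBu.

-18.33125 dBu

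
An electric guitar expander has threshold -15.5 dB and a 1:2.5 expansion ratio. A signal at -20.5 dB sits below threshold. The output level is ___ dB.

Below threshold, a 1:2.5 expander applies gain = (2.5−1)×(T − x) of attenuation.
(2.5−1) × 5 = 7.5 dB, so output = -20.5 − 7.5 = -28 dB.

-28 dB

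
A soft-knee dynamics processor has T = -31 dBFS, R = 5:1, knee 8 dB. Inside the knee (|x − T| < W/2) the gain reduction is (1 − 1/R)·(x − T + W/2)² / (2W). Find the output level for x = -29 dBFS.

x − T + W/2 = -29 − (-31) + 4 = 6.
GR = (1 − 1/5) × 6² / 16 = 0.8 × 36 / 16 = 1.8 dB.
Output = -29 − 1.8 = -30.8 dBFS.

-30.8 dBFS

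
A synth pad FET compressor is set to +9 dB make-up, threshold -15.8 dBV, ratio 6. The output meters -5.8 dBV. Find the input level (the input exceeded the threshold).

Before make-up, the level was -5.8 − 9 = -14.8 dBV.
That's 1 dB above the -15.8 dBV threshold.
Undo the ratio: input overshoot = 1 × 6 = 6 dB, giving input = -9.8 dBV.

-9.8 dBV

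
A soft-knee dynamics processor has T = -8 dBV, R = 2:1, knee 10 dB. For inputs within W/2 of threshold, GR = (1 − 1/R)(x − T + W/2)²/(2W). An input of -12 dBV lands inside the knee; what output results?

-12.025 dBV

x − T + W/2 = -12 − (-8) + 5 = 1.
GR = (1 − 1/2) × 1² / 20 = 0.5 × 1 / 20 = 0.025 dB.
Output = -12 − 0.025 = -12.025 dBV.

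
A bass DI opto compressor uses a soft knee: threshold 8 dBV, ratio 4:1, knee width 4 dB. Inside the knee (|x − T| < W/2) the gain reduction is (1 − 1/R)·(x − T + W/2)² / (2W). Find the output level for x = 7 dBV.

x − T + W/2 = 7 − 8 + 2 = 1.
GR = (1 − 1/4) × 1² / 8 = 0.75 × 1 / 8 = 0.09375 dB.
Output = 7 − 0.09375 = 6.90625 dBV.

6.90625 dBV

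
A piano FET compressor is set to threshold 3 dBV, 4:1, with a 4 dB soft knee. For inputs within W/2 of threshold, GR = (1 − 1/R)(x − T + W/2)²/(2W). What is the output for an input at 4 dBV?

3.15625 dBV

x − T + W/2 = 4 − 3 + 2 = 3.
GR = (1 − 1/4) × 3² / 8 = 0.75 × 9 / 8 = 0.84375 dB.
Output = 4 − 0.84375 = 3.15625 dBV.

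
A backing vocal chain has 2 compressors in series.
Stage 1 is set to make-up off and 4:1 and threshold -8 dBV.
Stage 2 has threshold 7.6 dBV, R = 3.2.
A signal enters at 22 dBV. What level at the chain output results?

Stage 1: 22 dBV is 30 dB over -8 dBV; at 4:1 that becomes 7.5 dB over, giving -0.5 dBV.
Stage 2: -0.5 dBV is at or below the 7.6 dBV threshold — no compression; output -0.5 dBV.

-0.5 dBV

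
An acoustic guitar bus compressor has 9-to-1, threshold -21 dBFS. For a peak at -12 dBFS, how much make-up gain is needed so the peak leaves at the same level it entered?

8 dB

Overshoot 9 dB → 9/9 = 1 dB after compression, so the compressed level is -21 + 1 = -20 dBFS.
Make-up = target − compressed = -12 − (-20) = 8 dB.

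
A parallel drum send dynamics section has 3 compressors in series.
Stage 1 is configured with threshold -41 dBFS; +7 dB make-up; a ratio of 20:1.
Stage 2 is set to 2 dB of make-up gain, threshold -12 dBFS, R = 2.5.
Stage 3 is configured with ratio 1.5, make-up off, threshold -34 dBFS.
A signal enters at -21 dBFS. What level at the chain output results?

Stage 1: -21 dBFS is 20 dB over -41 dBFS; at 20:1 that becomes 1 dB over, giving -40 dBFS; +7 dB make-up → -33 dBFS.
Stage 2: -33 dBFS is at or below the -12 dBFS threshold — no compression; make-up brings it to -31 dBFS.
Stage 3: overshoot 3 dB → 3/1.5 = 2 dB → -32 dBFS.

-32 dBFS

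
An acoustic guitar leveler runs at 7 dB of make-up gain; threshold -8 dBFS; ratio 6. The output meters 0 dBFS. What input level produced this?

Before make-up, the level was 0 − 7 = -7 dBFS.
The compressed level sits -7 − (-8) = 1 dB over threshold.
Undo the ratio: input overshoot = 1 × 6 = 6 dB, giving input = -2 dBFS.

-2 dBFS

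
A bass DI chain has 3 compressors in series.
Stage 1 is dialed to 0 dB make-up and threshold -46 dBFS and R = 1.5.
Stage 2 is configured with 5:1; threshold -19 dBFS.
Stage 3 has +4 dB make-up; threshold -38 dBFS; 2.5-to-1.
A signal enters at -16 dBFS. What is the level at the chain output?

-29.2 dBFS

Stage 1: 30 dB above -46 dBFS, reduced 1.5:1 to 20 dB above → -26 dBFS.
Stage 2: -26 dBFS is at or below the -19 dBFS threshold — no compression; output -26 dBFS.
Stage 3: overshoot 12 dB → 12/2.5 = 4.8 dB → -33.2 dBFS; +4 dB make-up → -29.2 dBFS.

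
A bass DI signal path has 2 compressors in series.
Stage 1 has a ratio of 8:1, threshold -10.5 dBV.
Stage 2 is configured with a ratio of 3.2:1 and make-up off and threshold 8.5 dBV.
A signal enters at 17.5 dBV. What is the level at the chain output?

-7 dBV

Stage 1: 17.5 dBV is 28 dB over -10.5 dBV; at 8:1 that becomes 3.5 dB over, giving -7 dBV.
Stage 2: -7 dBV is at or below the 8.5 dBV threshold — no compression; output -7 dBV.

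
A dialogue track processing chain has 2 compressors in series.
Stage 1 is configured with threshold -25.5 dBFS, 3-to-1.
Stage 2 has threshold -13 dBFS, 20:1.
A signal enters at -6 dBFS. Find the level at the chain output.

-19 dBFS

Stage 1: 19.5 dB above -25.5 dBFS, reduced 3:1 to 6.5 dB above → -19 dBFS.
Stage 2: -19 dBFS ≤ -13 dBFS, so stage 2 doesn't engage; output -19 dBFS.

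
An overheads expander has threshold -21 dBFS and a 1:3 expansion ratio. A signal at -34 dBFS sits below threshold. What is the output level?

The input is 13 dB below the -21 dBFS threshold.
A 1:3 expander multiplies undershoot by 3: 13 × 3 = 39 dB below threshold.
Output = -21 − 39 = -60 dBFS.

-60 dBFS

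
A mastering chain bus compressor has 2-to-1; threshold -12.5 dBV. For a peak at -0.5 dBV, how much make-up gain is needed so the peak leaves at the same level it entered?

Without make-up, output = threshold + overshoot/2 = -12.5 + 6 = -6.5 dBV.
Gap to target: 6 dB.

6 dB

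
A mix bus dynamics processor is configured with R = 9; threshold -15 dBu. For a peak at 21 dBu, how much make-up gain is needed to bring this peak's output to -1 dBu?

10 dB

Overshoot 36 dB → 36/9 = 4 dB after compression, so the compressed level is -15 + 4 = -11 dBu.
Make-up = target − compressed = -1 − (-11) = 10 dB.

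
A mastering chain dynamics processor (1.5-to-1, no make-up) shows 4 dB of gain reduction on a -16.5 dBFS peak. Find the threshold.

Gain reduction = -16.5 − (-20.5) = 4 dB; output overshoot = GR / (R − 1) = 4 / 0.5 = 8 dB.
Threshold = output − output overshoot = -20.5 − 8 = -28.5 dBFS.

-28.5 dBFS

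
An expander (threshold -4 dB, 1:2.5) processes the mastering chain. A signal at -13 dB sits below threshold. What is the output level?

-26.5 dB

The input is 9 dB below the -4 dB threshold.
A 1:2.5 expander multiplies undershoot by 2.5: 9 × 2.5 = 22.5 dB below threshold.
Output = -4 − 22.5 = -26.5 dB.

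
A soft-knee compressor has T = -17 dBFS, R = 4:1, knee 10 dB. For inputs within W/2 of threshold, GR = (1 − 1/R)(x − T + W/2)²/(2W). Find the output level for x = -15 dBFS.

x − T + W/2 = -15 − (-17) + 5 = 7.
GR = (1 − 1/4) × 7² / 20 = 0.75 × 49 / 20 = 1.8375 dB.
Output = -15 − 1.8375 = -16.8375 dBFS.

-16.8375 dBFS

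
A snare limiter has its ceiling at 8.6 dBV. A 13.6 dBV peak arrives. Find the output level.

8.6 dBV

The limiter clamps the peak to its 8.6 dBV ceiling.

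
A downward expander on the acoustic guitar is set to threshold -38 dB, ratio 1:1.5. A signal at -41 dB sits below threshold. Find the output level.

Undershoot = (-38) − (-41) = 3 dB.
At 1:1.5, that expands to 4.5 dB under threshold.
Output = -38 − 4.5 = -42.5 dB.

-42.5 dB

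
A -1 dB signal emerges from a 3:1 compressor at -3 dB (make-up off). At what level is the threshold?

Let T be the threshold. Output overshoot = (input overshoot)/R, so -3 − T = (-1 − T)/3.
3·(-3 − T) = -1 − T → 2·T = -9 − (-1) = -8.
T = -8/2 = -4 dB.

-4 dB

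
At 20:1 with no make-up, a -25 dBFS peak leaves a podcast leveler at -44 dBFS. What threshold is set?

-45 dBFS

Input is 20 dB above T (since output overshoot × R = input overshoot: (-44 − T)·20 = -25 − T gives T = -45 dBFS).
Check: -45 + (-25 − (-45))/20 = -45 + 1 = -44 dBFS. ✓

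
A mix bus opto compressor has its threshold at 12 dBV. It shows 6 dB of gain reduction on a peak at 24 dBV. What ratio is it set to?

Input overshoot = 24 − 12 = 12 dB.
Output overshoot = 12 − 6 = 6 dB.
Ratio = input overshoot / output overshoot = 12 / 6 = 2.

2:1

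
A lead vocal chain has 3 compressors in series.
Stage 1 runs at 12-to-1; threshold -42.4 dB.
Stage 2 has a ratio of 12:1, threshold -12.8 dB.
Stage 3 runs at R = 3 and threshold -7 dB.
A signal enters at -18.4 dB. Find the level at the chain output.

Stage 1: -18.4 dB is 24 dB over -42.4 dB; at 12:1 that becomes 2 dB over, giving -40.4 dB.
Stage 2: below threshold (-40.4 ≤ -12.8); passes unchanged; output -40.4 dB.
Stage 3: -40.4 dB is at or below the -7 dB threshold — no compression; output -40.4 dB.

-40.4 dB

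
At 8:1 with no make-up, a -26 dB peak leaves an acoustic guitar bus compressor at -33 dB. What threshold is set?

-34 dB

Gain reduction = -26 − (-33) = 7 dB; output overshoot = GR / (R − 1) = 7 / 7 = 1 dB.
Threshold = output − output overshoot = -33 − 1 = -34 dB.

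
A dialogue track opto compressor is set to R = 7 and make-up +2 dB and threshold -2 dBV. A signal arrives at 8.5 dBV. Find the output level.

1.5 dBV

Overshoot: 8.5 − (-2) = 10.5 dB.
At 7:1 the overshoot is divided by 7, leaving 1.5 dB above threshold.
So the level is -2 + 1.5 = -0.5 dBV; make-up adds 2 dB, giving 1.5 dBV.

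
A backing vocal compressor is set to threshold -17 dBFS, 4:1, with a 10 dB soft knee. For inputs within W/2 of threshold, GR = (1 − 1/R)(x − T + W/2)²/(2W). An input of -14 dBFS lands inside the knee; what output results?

x − T + W/2 = -14 − (-17) + 5 = 8.
GR = (1 − 1/4) × 8² / 20 = 0.75 × 64 / 20 = 2.4 dB.
Output = -14 − 2.4 = -16.4 dBFS.

-16.4 dBFS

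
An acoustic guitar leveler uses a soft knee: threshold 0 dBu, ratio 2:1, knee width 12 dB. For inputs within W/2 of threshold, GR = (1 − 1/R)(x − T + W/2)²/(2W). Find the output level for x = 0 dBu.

-0.75 dBu

x − T + W/2 = 0 − 0 + 6 = 6.
GR = (1 − 1/2) × 6² / 24 = 0.5 × 36 / 24 = 0.75 dB.
Output = 0 − 0.75 = -0.75 dBu.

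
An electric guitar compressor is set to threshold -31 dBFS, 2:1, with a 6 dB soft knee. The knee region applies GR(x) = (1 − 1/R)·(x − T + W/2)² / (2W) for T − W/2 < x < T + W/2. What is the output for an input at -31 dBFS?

-31.375 dBFS

x − T + W/2 = -31 − (-31) + 3 = 3.
GR = (1 − 1/2) × 3² / 12 = 0.5 × 9 / 12 = 0.375 dB.
Output = -31 − 0.375 = -31.375 dBFS.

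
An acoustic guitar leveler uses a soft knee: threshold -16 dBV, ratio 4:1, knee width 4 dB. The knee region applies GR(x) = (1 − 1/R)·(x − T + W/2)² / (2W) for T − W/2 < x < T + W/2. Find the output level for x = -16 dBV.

x − T + W/2 = -16 − (-16) + 2 = 2.
GR = (1 − 1/4) × 2² / 8 = 0.75 × 4 / 8 = 0.375 dB.
Output = -16 − 0.375 = -16.375 dBV.

-16.375 dBV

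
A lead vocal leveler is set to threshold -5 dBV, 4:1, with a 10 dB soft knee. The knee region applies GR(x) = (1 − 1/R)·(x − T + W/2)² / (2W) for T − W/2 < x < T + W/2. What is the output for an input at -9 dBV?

-9.0375 dBV

x − T + W/2 = -9 − (-5) + 5 = 1.
GR = (1 − 1/4) × 1² / 20 = 0.75 × 1 / 20 = 0.0375 dB.
Output = -9 − 0.0375 = -9.0375 dBV.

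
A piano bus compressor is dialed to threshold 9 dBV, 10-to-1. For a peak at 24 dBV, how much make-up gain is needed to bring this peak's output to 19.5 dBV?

Without make-up, output = threshold + overshoot/10 = 9 + 1.5 = 10.5 dBV.
Gap to target: 9 dB.

9 dB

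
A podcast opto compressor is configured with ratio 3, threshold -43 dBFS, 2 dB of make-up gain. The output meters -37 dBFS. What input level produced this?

Before make-up, the level was -37 − 2 = -39 dBFS.
Post-compression overshoot = -39 − (-43) = 4 dB.
Undo the ratio: input overshoot = 4 × 3 = 12 dB, giving input = -31 dBFS.

-31 dBFS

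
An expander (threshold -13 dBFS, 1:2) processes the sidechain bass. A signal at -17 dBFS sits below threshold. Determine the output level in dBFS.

The input is 4 dB below the -13 dBFS threshold.
A 1:2 expander multiplies undershoot by 2: 4 × 2 = 8 dB below threshold.
Output = -13 − 8 = -21 dBFS.

-21 dBFS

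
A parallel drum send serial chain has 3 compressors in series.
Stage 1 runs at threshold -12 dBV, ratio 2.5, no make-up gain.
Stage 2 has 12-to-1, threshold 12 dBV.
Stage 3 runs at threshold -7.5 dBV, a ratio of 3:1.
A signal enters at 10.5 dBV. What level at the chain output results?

Stage 1: overshoot 22.5 dB → 22.5/2.5 = 9 dB → -3 dBV.
Stage 2: -3 dBV is at or below the 12 dBV threshold — no compression; output -3 dBV.
Stage 3: 4.5 dB above -7.5 dBV, reduced 3:1 to 1.5 dB above → -6 dBV.

-6 dBV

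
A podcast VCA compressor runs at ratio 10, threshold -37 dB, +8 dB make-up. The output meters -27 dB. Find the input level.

Remove make-up: -27 − 8 = -35 dB.
Post-compression overshoot = -35 − (-37) = 2 dB.
Input overshoot = R × output overshoot = 20 dB → input = -37 + 20 = -17 dB.

-17 dB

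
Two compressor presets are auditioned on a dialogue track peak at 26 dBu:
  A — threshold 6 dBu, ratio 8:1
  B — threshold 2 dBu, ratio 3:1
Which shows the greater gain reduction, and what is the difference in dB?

A, by 1.5 dB

A: overshoot 20 dB → output overshoot 2.5 dB → GR 17.5 dB.
B: overshoot 24 dB → output overshoot 8 dB → GR 16 dB.
A applies 1.5 dB more gain reduction.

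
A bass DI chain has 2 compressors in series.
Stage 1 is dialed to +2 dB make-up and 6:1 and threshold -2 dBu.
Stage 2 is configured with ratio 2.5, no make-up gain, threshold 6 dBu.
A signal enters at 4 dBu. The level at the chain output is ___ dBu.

Stage 1: 4 dBu is 6 dB over -2 dBu; at 6:1 that becomes 1 dB over, giving -1 dBu; +2 dB make-up → 1 dBu.
Stage 2: 1 dBu is at or below the 6 dBu threshold — no compression; output 1 dBu.

1 dBu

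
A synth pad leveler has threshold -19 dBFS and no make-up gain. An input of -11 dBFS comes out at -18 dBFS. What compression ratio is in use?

8:1

Input overshoot = -11 − (-19) = 8 dB; output overshoot = -18 − (-19) = 1 dB.
Ratio = 8 / 1 = 8.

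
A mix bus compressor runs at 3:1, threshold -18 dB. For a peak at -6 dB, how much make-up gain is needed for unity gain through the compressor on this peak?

8 dB

The peak compresses to -18 + 12/3 = -14 dB.
To reach -6 dB requires -6 − (-14) = 8 dB of make-up.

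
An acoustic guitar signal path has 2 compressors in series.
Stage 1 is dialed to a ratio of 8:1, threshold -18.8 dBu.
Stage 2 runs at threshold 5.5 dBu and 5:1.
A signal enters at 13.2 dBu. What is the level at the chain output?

-14.8 dBu

Stage 1: overshoot 32 dB → 32/8 = 4 dB → -14.8 dBu.
Stage 2: below threshold (-14.8 ≤ 5.5); passes unchanged; output -14.8 dBu.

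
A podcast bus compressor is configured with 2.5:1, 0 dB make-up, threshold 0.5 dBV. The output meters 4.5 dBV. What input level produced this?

10.5 dBV

That's 4 dB above the 0.5 dBV threshold.
Before 2.5:1 compression the overshoot was 4 × 2.5 = 10 dB, so input = 0.5 + 10 = 10.5 dBV.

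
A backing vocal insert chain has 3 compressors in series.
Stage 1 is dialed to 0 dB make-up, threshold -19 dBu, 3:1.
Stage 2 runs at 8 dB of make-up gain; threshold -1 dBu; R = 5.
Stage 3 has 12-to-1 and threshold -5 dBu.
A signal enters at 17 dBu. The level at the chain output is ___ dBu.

-4.5 dBu

Stage 1: overshoot 36 dB → 36/3 = 12 dB → -7 dBu.
Stage 2: -7 dBu is at or below the -1 dBu threshold — no compression; make-up brings it to 1 dBu.
Stage 3: 1 dBu is 6 dB over -5 dBu; at 12:1 that becomes 0.5 dB over, giving -4.5 dBu.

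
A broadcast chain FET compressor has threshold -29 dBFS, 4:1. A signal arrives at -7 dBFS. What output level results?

The input is 22 dB above the -29 dBFS threshold.
4:1 compression reduces that to 22/4 = 5.5 dB over.
That puts the output at -23.5 dBFS.

-23.5 dBFS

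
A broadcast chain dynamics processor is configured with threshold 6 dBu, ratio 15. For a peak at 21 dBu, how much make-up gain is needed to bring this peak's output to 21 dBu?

14 dB

Without make-up, output = threshold + overshoot/15 = 6 + 1 = 7 dBu.
Gap to target: 14 dB.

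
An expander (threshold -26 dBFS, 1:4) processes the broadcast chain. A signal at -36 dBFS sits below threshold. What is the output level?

-66 dBFS

Below threshold, a 1:4 expander applies gain = (4−1)×(T − x) of attenuation.
(4−1) × 10 = 30 dB, so output = -36 − 30 = -66 dBFS.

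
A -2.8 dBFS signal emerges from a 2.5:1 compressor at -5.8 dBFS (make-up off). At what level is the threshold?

-7.8 dBFS

Let T be the threshold. Output overshoot = (input overshoot)/R, so -5.8 − T = (-2.8 − T)/2.5.
2.5·(-5.8 − T) = -2.8 − T → 1.5·T = -14.5 − (-2.8) = -11.7.
T = -11.7/1.5 = -7.8 dBFS.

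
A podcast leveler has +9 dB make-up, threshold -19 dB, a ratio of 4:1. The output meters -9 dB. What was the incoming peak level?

-15 dB

Remove make-up: -9 − 9 = -18 dB.
The compressed level sits -18 − (-19) = 1 dB over threshold.
Before 4:1 compression the overshoot was 1 × 4 = 4 dB, so input = -19 + 4 = -15 dB.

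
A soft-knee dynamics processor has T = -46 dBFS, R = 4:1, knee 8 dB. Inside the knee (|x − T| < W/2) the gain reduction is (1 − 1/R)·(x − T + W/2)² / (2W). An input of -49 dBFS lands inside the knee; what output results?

-49.046875 dBFS

x − T + W/2 = -49 − (-46) + 4 = 1.
GR = (1 − 1/4) × 1² / 16 = 0.75 × 1 / 16 = 0.046875 dB.
Output = -49 − 0.046875 = -49.046875 dBFS.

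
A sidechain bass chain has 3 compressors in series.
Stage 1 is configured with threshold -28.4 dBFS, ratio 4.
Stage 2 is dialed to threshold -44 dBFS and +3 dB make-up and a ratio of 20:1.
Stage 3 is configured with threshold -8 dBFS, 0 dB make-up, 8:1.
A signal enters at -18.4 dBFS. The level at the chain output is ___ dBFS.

Stage 1: 10 dB above -28.4 dBFS, reduced 4:1 to 2.5 dB above → -25.9 dBFS.
Stage 2: overshoot 18.1 dB → 18.1/20 = 0.905 dB → -43.095 dBFS; +3 dB make-up → -40.095 dBFS.
Stage 3: -40.095 dBFS ≤ -8 dBFS, so stage 3 doesn't engage; output -40.095 dBFS.

-40.095 dBFS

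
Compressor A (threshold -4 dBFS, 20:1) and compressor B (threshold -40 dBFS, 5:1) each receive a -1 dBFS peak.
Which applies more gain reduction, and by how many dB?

B, by 28.35 dB

A: overshoot 3 dB → output overshoot 0.15 dB → GR 2.85 dB.
B: overshoot 39 dB → output overshoot 7.8 dB → GR 31.2 dB.
Difference: 28.35 dB in favour of B.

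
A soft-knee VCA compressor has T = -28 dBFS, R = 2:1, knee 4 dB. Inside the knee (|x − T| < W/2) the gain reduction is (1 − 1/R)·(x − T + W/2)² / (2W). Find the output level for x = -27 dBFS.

x − T + W/2 = -27 − (-28) + 2 = 3.
GR = (1 − 1/2) × 3² / 8 = 0.5 × 9 / 8 = 0.5625 dB.
Output = -27 − 0.5625 = -27.5625 dBFS.

-27.5625 dBFS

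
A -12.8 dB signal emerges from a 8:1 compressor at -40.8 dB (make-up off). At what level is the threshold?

-44.8 dB

Input is 32 dB above T (since output overshoot × R = input overshoot: (-40.8 − T)·8 = -12.8 − T gives T = -44.8 dB).
Check: -44.8 + (-12.8 − (-44.8))/8 = -44.8 + 4 = -40.8 dB. ✓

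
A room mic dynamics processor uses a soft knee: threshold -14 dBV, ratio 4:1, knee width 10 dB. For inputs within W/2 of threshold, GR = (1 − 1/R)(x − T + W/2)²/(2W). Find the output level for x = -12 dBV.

-13.8375 dBV

x − T + W/2 = -12 − (-14) + 5 = 7.
GR = (1 − 1/4) × 7² / 20 = 0.75 × 49 / 20 = 1.8375 dB.
Output = -12 − 1.8375 = -13.8375 dBV.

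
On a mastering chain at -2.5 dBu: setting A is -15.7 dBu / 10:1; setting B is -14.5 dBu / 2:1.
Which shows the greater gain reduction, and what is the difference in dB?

A: GR = 13.2 − 13.2/10 = 11.88 dB.
B: GR = 12 − 12/2 = 6 dB.
A applies 5.88 dB more gain reduction.

A, by 5.88 dB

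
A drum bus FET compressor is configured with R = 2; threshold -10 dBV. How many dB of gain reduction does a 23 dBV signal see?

23 dBV exceeds the threshold by 33 dB.
After 2:1 compression the overshoot becomes 33/2 = 16.5 dB.
So the signal is attenuated by 33 − 16.5 = 16.5 dB.

16.5 dB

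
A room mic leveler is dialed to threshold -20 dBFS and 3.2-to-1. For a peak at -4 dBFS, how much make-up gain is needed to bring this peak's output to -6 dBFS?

Without make-up, output = threshold + overshoot/3.2 = -20 + 5 = -15 dBFS.
Gap to target: 9 dB.

9 dB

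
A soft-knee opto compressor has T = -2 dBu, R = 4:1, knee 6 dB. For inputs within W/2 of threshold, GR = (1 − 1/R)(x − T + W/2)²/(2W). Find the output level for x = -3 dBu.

-3.25 dBu

x − T + W/2 = -3 − (-2) + 3 = 2.
GR = (1 − 1/4) × 2² / 12 = 0.75 × 4 / 12 = 0.25 dB.
Output = -3 − 0.25 = -3.25 dBu.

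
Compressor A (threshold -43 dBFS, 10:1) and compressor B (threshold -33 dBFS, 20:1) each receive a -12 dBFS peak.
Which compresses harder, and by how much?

A, by 7.95 dB

A: overshoot 31 dB → output overshoot 3.1 dB → GR 27.9 dB.
B: overshoot 21 dB → output overshoot 1.05 dB → GR 19.95 dB.
Difference: 7.95 dB in favour of A.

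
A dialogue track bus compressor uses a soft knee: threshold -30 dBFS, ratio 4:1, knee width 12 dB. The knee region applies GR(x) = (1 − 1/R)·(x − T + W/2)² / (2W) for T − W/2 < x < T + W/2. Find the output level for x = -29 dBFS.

-30.53125 dBFS

x − T + W/2 = -29 − (-30) + 6 = 7.
GR = (1 − 1/4) × 7² / 24 = 0.75 × 49 / 24 = 1.53125 dB.
Output = -29 − 1.53125 = -30.53125 dBFS.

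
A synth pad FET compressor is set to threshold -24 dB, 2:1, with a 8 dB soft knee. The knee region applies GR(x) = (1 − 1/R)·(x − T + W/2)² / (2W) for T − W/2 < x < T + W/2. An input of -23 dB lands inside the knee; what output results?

x − T + W/2 = -23 − (-24) + 4 = 5.
GR = (1 − 1/2) × 5² / 16 = 0.5 × 25 / 16 = 0.78125 dB.
Output = -23 − 0.78125 = -23.78125 dB.

-23.78125 dB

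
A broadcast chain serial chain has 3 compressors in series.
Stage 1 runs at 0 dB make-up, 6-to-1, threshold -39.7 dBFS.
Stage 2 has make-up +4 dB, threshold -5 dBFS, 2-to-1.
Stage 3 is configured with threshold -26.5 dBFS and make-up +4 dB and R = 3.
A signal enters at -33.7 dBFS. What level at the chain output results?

-30.7 dBFS

Stage 1: overshoot 6 dB → 6/6 = 1 dB → -38.7 dBFS.
Stage 2: -38.7 dBFS ≤ -5 dBFS, so stage 2 doesn't engage; make-up brings it to -34.7 dBFS.
Stage 3: -34.7 dBFS is at or below the -26.5 dBFS threshold — no compression; make-up brings it to -30.7 dBFS.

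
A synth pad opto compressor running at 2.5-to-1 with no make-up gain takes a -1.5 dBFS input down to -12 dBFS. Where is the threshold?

-19 dBFS

Input is 17.5 dB above T (since output overshoot × R = input overshoot: (-12 − T)·2.5 = -1.5 − T gives T = -19 dBFS).
Check: -19 + (-1.5 − (-19))/2.5 = -19 + 7 = -12 dBFS. ✓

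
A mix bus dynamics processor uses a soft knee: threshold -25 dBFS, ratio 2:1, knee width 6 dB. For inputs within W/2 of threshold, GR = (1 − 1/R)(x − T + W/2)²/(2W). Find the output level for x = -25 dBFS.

x − T + W/2 = -25 − (-25) + 3 = 3.
GR = (1 − 1/2) × 3² / 12 = 0.5 × 9 / 12 = 0.375 dB.
Output = -25 − 0.375 = -25.375 dBFS.

-25.375 dBFS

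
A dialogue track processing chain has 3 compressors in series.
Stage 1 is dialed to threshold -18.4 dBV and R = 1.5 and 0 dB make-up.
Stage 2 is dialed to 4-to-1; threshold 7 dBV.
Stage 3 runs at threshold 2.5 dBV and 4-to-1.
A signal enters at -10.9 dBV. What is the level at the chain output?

Stage 1: -10.9 dBV is 7.5 dB over -18.4 dBV; at 1.5:1 that becomes 5 dB over, giving -13.4 dBV.
Stage 2: -13.4 dBV ≤ 7 dBV, so stage 2 doesn't engage; output -13.4 dBV.
Stage 3: -13.4 dBV is at or below the 2.5 dBV threshold — no compression; output -13.4 dBV.

-13.4 dBV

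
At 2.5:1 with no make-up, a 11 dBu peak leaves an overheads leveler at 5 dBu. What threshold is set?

1 dBu

Let T be the threshold. Output overshoot = (input overshoot)/R, so 5 − T = (11 − T)/2.5.
2.5·(5 − T) = 11 − T → 1.5·T = 12.5 − 11 = 1.5.
T = 1.5/1.5 = 1 dBu.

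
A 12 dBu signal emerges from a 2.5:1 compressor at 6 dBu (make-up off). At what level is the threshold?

Input is 10 dB above T (since output overshoot × R = input overshoot: (6 − T)·2.5 = 12 − T gives T = 2 dBu).
Check: 2 + (12 − 2)/2.5 = 2 + 4 = 6 dBu. ✓

2 dBu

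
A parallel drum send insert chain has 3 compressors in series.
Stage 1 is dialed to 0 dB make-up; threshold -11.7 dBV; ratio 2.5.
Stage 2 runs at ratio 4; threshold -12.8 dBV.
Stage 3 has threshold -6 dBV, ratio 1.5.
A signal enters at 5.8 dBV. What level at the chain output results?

-10.775 dBV

Stage 1: 17.5 dB above -11.7 dBV, reduced 2.5:1 to 7 dB above → -4.7 dBV.
Stage 2: 8.1 dB above -12.8 dBV, reduced 4:1 to 2.025 dB above → -10.775 dBV.
Stage 3: below threshold (-10.775 ≤ -6); passes unchanged; output -10.775 dBV.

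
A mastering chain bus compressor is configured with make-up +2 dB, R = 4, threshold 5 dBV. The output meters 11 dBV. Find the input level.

21 dBV

Remove make-up: 11 − 2 = 9 dBV.
The compressed level sits 9 − 5 = 4 dB over threshold.
Input overshoot = R × output overshoot = 16 dB → input = 5 + 16 = 21 dBV.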